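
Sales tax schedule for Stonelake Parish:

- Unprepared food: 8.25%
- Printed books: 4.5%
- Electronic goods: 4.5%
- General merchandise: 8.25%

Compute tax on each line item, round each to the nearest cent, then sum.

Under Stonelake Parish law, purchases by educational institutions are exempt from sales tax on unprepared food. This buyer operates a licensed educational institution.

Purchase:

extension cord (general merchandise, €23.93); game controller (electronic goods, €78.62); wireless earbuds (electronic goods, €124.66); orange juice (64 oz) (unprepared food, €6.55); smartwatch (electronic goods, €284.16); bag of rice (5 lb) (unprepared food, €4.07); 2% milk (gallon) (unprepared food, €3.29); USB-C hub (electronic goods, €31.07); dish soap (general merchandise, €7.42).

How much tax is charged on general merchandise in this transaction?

Extension cord €23.93: general merchandise → 8.25% → €1.97
Dish soap €7.42: general merchandise → 8.25% → €0.61
Tax on general merchandise = €1.97 + €0.61 = €2.58

€2.58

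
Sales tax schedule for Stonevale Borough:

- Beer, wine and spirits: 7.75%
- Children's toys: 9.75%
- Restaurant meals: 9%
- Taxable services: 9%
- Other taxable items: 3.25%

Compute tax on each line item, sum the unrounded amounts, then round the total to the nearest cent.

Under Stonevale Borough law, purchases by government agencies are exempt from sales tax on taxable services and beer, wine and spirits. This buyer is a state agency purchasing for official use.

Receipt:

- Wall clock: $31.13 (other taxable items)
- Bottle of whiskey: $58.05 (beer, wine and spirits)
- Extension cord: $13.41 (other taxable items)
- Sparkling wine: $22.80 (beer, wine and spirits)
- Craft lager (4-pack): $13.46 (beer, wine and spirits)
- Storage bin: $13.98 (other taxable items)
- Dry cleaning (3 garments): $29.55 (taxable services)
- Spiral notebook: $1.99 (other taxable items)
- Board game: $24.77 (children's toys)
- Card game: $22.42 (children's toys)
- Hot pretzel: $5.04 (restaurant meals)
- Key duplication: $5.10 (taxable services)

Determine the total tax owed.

Wall clock $31.13: other taxable items → 3.25% → $1.011725
Bottle of whiskey $58.05: beer, wine and spirits, buyer-exempt → 0% → $0.00
Extension cord $13.41: other taxable items → 3.25% → $0.435825
Sparkling wine $22.80: beer, wine and spirits, buyer-exempt → 0% → $0.00
Craft lager (4-pack) $13.46: beer, wine and spirits, buyer-exempt → 0% → $0.00
Storage bin $13.98: other taxable items → 3.25% → $0.45435
Dry cleaning (3 garments) $29.55: taxable services, buyer-exempt → 0% → $0.00
Spiral notebook $1.99: other taxable items → 3.25% → $0.064675
Board game $24.77: children's toys → 9.75% → $2.415075
Card game $22.42: children's toys → 9.75% → $2.18595
Hot pretzel $5.04: restaurant meals → 9% → $0.4536
Key duplication $5.10: taxable services, buyer-exempt → 0% → $0.00
Unrounded tax sum = $7.0212 → $7.02

$7.02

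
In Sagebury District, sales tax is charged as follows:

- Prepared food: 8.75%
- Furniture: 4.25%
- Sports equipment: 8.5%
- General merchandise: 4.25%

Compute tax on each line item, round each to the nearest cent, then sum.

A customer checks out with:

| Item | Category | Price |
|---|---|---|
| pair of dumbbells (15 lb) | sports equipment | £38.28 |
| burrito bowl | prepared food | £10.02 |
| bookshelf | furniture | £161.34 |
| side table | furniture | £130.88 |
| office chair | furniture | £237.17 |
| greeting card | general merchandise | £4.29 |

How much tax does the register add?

£26.81

Pair of dumbbells (15 lb) £38.28: sports equipment → 8.5% → £3.25
Burrito bowl £10.02: prepared food → 8.75% → £0.88
Bookshelf £161.34: furniture → 4.25% → £6.86
Side table £130.88: furniture → 4.25% → £5.56
Office chair £237.17: furniture → 4.25% → £10.08
Greeting card £4.29: general merchandise → 4.25% → £0.18
Total tax = £3.25 + £0.88 + £6.86 + £5.56 + £10.08 + £0.18 = £26.81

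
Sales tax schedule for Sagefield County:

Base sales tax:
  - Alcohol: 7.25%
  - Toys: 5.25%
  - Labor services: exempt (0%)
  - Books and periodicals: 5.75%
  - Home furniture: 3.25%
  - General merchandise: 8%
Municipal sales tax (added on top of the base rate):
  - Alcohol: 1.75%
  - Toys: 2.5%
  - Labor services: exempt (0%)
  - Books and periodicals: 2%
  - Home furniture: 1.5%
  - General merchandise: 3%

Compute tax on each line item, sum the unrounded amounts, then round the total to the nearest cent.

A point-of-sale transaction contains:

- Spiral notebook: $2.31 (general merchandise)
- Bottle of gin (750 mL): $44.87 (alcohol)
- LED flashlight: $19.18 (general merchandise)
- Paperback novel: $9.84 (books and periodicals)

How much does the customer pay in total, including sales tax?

$83.36

Spiral notebook $2.31: general merchandise → 8% + 3% municipal = 11% → $0.2541
Bottle of gin (750 mL) $44.87: alcohol → 7.25% + 1.75% municipal = 9% → $4.0383
LED flashlight $19.18: general merchandise → 8% + 3% municipal = 11% → $2.1098
Paperback novel $9.84: books and periodicals → 5.75% + 2% municipal = 7.75% → $0.7626
Subtotal = $76.20; unrounded tax = $7.1648 → $7.16; total due = $83.36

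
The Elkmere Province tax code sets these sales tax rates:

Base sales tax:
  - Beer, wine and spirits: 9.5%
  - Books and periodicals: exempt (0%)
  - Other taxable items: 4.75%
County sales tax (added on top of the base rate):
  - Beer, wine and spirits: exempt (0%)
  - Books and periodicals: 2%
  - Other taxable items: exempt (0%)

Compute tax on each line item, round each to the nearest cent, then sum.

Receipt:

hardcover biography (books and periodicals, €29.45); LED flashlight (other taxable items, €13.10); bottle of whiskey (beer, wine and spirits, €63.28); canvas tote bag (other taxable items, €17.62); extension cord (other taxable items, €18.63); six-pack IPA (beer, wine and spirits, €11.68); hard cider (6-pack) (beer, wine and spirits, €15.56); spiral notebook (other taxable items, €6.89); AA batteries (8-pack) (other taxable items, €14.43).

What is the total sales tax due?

€12.55

Hardcover biography €29.45: books and periodicals → 0% + 2% county = 2% → €0.59
LED flashlight €13.10: other taxable items → 4.75% + 0% county = 4.75% → €0.62
Bottle of whiskey €63.28: beer, wine and spirits → 9.5% + 0% county = 9.5% → €6.01
Canvas tote bag €17.62: other taxable items → 4.75% + 0% county = 4.75% → €0.84
Extension cord €18.63: other taxable items → 4.75% + 0% county = 4.75% → €0.88
Six-pack IPA €11.68: beer, wine and spirits → 9.5% + 0% county = 9.5% → €1.11
Hard cider (6-pack) €15.56: beer, wine and spirits → 9.5% + 0% county = 9.5% → €1.48
Spiral notebook €6.89: other taxable items → 4.75% + 0% county = 4.75% → €0.33
AA batteries (8-pack) €14.43: other taxable items → 4.75% + 0% county = 4.75% → €0.69
Total tax = €0.59 + €0.62 + €6.01 + €0.84 + €0.88 + €1.11 + €1.48 + €0.33 + €0.69 = €12.55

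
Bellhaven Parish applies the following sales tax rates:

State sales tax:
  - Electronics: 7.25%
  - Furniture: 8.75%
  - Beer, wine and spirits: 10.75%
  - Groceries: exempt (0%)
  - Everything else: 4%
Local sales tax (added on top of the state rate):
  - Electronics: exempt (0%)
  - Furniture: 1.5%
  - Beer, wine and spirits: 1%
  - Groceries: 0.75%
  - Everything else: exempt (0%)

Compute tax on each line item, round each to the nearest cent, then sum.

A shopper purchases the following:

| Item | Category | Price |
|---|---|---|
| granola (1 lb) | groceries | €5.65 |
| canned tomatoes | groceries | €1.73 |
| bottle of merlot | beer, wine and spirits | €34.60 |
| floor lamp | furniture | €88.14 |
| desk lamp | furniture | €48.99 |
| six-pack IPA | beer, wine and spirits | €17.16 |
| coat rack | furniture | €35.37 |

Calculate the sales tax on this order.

€23.82

Granola (1 lb) €5.65: groceries → 0% + 0.75% local = 0.75% → €0.04
Canned tomatoes €1.73: groceries → 0% + 0.75% local = 0.75% → €0.01
Bottle of merlot €34.60: beer, wine and spirits → 10.75% + 1% local = 11.75% → €4.07
Floor lamp €88.14: furniture → 8.75% + 1.5% local = 10.25% → €9.03
Desk lamp €48.99: furniture → 8.75% + 1.5% local = 10.25% → €5.02
Six-pack IPA €17.16: beer, wine and spirits → 10.75% + 1% local = 11.75% → €2.02
Coat rack €35.37: furniture → 8.75% + 1.5% local = 10.25% → €3.63
Total tax = €0.04 + €0.01 + €4.07 + €9.03 + €5.02 + €2.02 + €3.63 = €23.82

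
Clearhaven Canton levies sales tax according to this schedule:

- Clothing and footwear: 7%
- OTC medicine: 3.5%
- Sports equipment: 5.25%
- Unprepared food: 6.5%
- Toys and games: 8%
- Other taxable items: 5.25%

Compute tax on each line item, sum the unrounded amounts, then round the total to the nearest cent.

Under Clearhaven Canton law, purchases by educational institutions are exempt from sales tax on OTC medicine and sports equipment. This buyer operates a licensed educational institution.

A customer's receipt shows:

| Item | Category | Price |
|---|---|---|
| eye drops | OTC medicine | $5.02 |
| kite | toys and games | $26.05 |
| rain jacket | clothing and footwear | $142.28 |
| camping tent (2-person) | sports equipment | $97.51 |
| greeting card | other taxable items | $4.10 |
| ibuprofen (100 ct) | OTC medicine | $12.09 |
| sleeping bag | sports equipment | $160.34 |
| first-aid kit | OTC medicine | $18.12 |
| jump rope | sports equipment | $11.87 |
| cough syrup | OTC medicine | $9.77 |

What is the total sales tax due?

$12.26

Eye drops $5.02: OTC medicine, buyer-exempt → 0% → $0.00
Kite $26.05: toys and games → 8% → $2.084
Rain jacket $142.28: clothing and footwear → 7% → $9.9596
Camping tent (2-person) $97.51: sports equipment, buyer-exempt → 0% → $0.00
Greeting card $4.10: other taxable items → 5.25% → $0.21525
Ibuprofen (100 ct) $12.09: OTC medicine, buyer-exempt → 0% → $0.00
Sleeping bag $160.34: sports equipment, buyer-exempt → 0% → $0.00
First-aid kit $18.12: OTC medicine, buyer-exempt → 0% → $0.00
Jump rope $11.87: sports equipment, buyer-exempt → 0% → $0.00
Cough syrup $9.77: OTC medicine, buyer-exempt → 0% → $0.00
Unrounded tax sum = $12.25885 → $12.26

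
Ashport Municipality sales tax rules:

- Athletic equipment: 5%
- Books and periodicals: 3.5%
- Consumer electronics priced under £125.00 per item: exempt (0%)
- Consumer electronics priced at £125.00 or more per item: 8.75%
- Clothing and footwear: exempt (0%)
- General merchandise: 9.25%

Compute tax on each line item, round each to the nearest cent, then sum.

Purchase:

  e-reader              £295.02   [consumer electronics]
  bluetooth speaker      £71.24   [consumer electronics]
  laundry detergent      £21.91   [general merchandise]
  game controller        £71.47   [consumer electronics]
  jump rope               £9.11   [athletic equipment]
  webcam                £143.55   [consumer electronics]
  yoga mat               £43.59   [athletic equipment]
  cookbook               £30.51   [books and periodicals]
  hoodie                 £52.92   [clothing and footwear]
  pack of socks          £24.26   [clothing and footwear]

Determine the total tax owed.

E-reader £295.02: consumer electronics, £125.00 or more → 8.75% → £25.81
Bluetooth speaker £71.24: consumer electronics, under £125.00 → 0% → £0.00
Laundry detergent £21.91: general merchandise → 9.25% → £2.03
Game controller £71.47: consumer electronics, under £125.00 → 0% → £0.00
Jump rope £9.11: athletic equipment → 5% → £0.46
Webcam £143.55: consumer electronics, £125.00 or more → 8.75% → £12.56
Yoga mat £43.59: athletic equipment → 5% → £2.18
Cookbook £30.51: books and periodicals → 3.5% → £1.07
Hoodie £52.92: clothing and footwear → 0% → £0.00
Pack of socks £24.26: clothing and footwear → 0% → £0.00
Total tax = £25.81 + £2.03 + £0.46 + £12.56 + £2.18 + £1.07 = £44.11

£44.11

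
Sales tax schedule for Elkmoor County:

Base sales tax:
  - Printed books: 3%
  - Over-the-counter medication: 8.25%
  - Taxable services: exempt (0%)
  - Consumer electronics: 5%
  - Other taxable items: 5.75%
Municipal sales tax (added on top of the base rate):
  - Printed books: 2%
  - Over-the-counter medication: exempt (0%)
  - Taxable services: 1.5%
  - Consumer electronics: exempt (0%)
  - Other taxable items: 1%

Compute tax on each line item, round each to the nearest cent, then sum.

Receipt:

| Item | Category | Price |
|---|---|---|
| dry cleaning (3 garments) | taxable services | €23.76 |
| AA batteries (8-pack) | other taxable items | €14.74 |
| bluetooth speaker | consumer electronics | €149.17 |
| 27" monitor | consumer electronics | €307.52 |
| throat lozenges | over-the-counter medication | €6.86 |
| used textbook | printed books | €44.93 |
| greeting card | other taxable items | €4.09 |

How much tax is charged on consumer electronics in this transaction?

Bluetooth speaker €149.17: consumer electronics → 5% + 0% municipal = 5% → €7.46
27" monitor €307.52: consumer electronics → 5% + 0% municipal = 5% → €15.38
Tax on consumer electronics = €7.46 + €15.38 = €22.84

€22.84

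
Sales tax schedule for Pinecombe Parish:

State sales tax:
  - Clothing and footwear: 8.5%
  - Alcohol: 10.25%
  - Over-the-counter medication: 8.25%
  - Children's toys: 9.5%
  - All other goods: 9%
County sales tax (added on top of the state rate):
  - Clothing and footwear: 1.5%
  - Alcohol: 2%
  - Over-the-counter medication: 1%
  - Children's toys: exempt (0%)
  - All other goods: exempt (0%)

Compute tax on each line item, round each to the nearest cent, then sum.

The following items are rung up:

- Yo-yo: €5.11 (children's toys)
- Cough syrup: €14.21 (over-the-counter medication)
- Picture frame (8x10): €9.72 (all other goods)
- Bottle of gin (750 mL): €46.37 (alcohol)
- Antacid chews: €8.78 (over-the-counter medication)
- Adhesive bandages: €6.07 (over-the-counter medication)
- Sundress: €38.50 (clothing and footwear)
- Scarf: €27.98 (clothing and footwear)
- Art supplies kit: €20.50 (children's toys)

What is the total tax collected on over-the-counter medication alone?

€2.68

Cough syrup €14.21: over-the-counter medication → 8.25% + 1% county = 9.25% → €1.31
Antacid chews €8.78: over-the-counter medication → 8.25% + 1% county = 9.25% → €0.81
Adhesive bandages €6.07: over-the-counter medication → 8.25% + 1% county = 9.25% → €0.56
Tax on over-the-counter medication = €1.31 + €0.81 + €0.56 = €2.68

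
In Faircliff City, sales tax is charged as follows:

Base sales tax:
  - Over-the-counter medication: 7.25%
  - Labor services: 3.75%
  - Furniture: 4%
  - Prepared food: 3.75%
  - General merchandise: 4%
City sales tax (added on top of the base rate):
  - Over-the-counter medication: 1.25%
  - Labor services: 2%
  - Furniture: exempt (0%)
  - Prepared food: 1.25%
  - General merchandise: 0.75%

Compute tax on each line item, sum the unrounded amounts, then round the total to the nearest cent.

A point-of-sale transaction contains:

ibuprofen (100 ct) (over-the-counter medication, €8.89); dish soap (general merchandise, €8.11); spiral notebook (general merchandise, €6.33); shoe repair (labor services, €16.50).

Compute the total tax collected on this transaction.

€2.39

Ibuprofen (100 ct) €8.89: over-the-counter medication → 7.25% + 1.25% city = 8.5% → €0.75565
Dish soap €8.11: general merchandise → 4% + 0.75% city = 4.75% → €0.385225
Spiral notebook €6.33: general merchandise → 4% + 0.75% city = 4.75% → €0.300675
Shoe repair €16.50: labor services → 3.75% + 2% city = 5.75% → €0.94875
Unrounded tax sum = €2.3903 → €2.39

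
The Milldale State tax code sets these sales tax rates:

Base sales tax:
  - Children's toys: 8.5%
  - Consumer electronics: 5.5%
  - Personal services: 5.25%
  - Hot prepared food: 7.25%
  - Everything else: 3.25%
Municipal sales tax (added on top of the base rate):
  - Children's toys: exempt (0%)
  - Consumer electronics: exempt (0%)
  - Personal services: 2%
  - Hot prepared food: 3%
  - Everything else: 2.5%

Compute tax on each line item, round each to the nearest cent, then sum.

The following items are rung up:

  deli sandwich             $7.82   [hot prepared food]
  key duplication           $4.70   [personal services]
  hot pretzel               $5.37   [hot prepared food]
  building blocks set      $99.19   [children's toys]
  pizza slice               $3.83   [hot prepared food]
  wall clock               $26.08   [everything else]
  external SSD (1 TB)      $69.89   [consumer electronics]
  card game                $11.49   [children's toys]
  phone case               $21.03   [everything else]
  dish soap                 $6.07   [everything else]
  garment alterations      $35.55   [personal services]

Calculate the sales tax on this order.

$20.97

Deli sandwich $7.82: hot prepared food → 7.25% + 3% municipal = 10.25% → $0.80
Key duplication $4.70: personal services → 5.25% + 2% municipal = 7.25% → $0.34
Hot pretzel $5.37: hot prepared food → 7.25% + 3% municipal = 10.25% → $0.55
Building blocks set $99.19: children's toys → 8.5% + 0% municipal = 8.5% → $8.43
Pizza slice $3.83: hot prepared food → 7.25% + 3% municipal = 10.25% → $0.39
Wall clock $26.08: everything else → 3.25% + 2.5% municipal = 5.75% → $1.50
External SSD (1 TB) $69.89: consumer electronics → 5.5% + 0% municipal = 5.5% → $3.84
Card game $11.49: children's toys → 8.5% + 0% municipal = 8.5% → $0.98
Phone case $21.03: everything else → 3.25% + 2.5% municipal = 5.75% → $1.21
Dish soap $6.07: everything else → 3.25% + 2.5% municipal = 5.75% → $0.35
Garment alterations $35.55: personal services → 5.25% + 2% municipal = 7.25% → $2.58
Total tax = $0.80 + $0.34 + $0.55 + $8.43 + $0.39 + $1.50 + $3.84 + $0.98 + $1.21 + $0.35 + $2.58 = $20.97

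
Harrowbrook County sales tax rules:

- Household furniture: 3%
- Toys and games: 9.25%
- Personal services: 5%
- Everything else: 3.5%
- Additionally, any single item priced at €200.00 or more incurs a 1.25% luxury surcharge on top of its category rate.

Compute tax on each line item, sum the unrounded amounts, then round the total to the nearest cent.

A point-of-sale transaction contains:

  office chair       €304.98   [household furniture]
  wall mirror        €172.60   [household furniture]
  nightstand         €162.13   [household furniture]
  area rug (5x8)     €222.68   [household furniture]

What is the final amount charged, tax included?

Office chair €304.98: household furniture → 3% + 1.25% surcharge = 4.25% → €12.96165
Wall mirror €172.60: household furniture → 3% → €5.178
Nightstand €162.13: household furniture → 3% → €4.8639
Area rug (5x8) €222.68: household furniture → 3% + 1.25% surcharge = 4.25% → €9.4639
Subtotal = €862.39; unrounded tax = €32.46745 → €32.47; total due = €894.86

€894.86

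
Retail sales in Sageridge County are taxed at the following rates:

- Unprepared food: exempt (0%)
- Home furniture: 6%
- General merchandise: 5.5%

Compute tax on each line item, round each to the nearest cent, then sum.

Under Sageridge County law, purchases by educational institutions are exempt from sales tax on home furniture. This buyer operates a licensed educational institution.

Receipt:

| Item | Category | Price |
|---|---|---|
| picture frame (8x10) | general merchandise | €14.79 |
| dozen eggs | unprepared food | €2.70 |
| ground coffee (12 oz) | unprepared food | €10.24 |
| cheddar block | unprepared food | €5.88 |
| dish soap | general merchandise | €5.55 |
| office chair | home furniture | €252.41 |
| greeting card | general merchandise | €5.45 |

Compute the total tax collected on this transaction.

Picture frame (8x10) €14.79: general merchandise → 5.5% → €0.81
Dozen eggs €2.70: unprepared food → 0% → €0.00
Ground coffee (12 oz) €10.24: unprepared food → 0% → €0.00
Cheddar block €5.88: unprepared food → 0% → €0.00
Dish soap €5.55: general merchandise → 5.5% → €0.31
Office chair €252.41: home furniture, buyer-exempt → 0% → €0.00
Greeting card €5.45: general merchandise → 5.5% → €0.30
Total tax = €0.81 + €0.31 + €0.30 = €1.42

€1.42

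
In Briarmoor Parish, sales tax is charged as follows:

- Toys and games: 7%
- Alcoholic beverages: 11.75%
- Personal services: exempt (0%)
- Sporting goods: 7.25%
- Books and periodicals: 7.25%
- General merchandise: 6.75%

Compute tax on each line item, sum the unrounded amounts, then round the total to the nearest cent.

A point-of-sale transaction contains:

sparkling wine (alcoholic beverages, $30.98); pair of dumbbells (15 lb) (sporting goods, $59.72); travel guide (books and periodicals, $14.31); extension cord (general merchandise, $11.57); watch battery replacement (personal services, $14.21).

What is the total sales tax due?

$9.79

Sparkling wine $30.98: alcoholic beverages → 11.75% → $3.64015
Pair of dumbbells (15 lb) $59.72: sporting goods → 7.25% → $4.3297
Travel guide $14.31: books and periodicals → 7.25% → $1.037475
Extension cord $11.57: general merchandise → 6.75% → $0.780975
Watch battery replacement $14.21: personal services → 0% → $0.00
Unrounded tax sum = $9.7883 → $9.79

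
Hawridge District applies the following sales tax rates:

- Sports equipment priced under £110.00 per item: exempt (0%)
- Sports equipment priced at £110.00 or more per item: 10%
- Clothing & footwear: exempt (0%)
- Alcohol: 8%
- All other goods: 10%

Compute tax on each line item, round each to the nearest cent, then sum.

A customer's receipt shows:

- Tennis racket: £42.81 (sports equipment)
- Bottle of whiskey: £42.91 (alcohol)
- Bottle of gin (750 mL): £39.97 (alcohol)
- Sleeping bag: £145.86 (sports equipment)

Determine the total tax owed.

£21.22

Tennis racket £42.81: sports equipment, under £110.00 → 0% → £0.00
Bottle of whiskey £42.91: alcohol → 8% → £3.43
Bottle of gin (750 mL) £39.97: alcohol → 8% → £3.20
Sleeping bag £145.86: sports equipment, £110.00 or more → 10% → £14.59
Total tax = £3.43 + £3.20 + £14.59 = £21.22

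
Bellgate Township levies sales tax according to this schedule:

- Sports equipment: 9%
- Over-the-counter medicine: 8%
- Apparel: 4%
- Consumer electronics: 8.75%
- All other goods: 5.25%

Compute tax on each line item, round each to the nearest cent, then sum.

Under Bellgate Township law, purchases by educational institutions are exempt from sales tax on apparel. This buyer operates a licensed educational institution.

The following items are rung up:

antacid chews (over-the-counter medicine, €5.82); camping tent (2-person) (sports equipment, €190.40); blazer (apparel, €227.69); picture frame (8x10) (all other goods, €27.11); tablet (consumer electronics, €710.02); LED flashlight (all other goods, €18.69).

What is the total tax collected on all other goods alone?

€2.40

Picture frame (8x10) €27.11: all other goods → 5.25% → €1.42
LED flashlight €18.69: all other goods → 5.25% → €0.98
Tax on all other goods = €1.42 + €0.98 = €2.40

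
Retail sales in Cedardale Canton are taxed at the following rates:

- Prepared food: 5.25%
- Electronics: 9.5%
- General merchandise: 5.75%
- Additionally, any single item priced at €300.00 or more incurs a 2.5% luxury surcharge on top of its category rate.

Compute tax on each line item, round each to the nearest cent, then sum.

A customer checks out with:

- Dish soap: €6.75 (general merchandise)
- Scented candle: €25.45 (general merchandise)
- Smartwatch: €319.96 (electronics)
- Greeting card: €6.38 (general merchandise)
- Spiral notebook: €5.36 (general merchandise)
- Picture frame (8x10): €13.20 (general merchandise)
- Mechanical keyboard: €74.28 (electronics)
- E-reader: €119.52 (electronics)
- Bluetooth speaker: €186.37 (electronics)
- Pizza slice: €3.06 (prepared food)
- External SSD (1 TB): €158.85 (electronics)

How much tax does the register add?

€93.06

Dish soap €6.75: general merchandise → 5.75% → €0.39
Scented candle €25.45: general merchandise → 5.75% → €1.46
Smartwatch €319.96: electronics → 9.5% + 2.5% surcharge = 12% → €38.40
Greeting card €6.38: general merchandise → 5.75% → €0.37
Spiral notebook €5.36: general merchandise → 5.75% → €0.31
Picture frame (8x10) €13.20: general merchandise → 5.75% → €0.76
Mechanical keyboard €74.28: electronics → 9.5% → €7.06
E-reader €119.52: electronics → 9.5% → €11.35
Bluetooth speaker €186.37: electronics → 9.5% → €17.71
Pizza slice €3.06: prepared food → 5.25% → €0.16
External SSD (1 TB) €158.85: electronics → 9.5% → €15.09
Total tax = €0.39 + €1.46 + €38.40 + €0.37 + €0.31 + €0.76 + €7.06 + €11.35 + €17.71 + €0.16 + €15.09 = €93.06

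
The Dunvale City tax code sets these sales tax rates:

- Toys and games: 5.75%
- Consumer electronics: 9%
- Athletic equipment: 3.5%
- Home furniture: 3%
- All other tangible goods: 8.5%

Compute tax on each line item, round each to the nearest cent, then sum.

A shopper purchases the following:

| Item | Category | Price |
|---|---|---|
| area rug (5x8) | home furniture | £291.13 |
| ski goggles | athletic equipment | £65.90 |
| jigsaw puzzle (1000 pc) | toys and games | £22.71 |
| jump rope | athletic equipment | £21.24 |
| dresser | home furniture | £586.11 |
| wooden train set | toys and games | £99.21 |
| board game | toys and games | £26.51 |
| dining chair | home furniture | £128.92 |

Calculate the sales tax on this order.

Area rug (5x8) £291.13: home furniture → 3% → £8.73
Ski goggles £65.90: athletic equipment → 3.5% → £2.31
Jigsaw puzzle (1000 pc) £22.71: toys and games → 5.75% → £1.31
Jump rope £21.24: athletic equipment → 3.5% → £0.74
Dresser £586.11: home furniture → 3% → £17.58
Wooden train set £99.21: toys and games → 5.75% → £5.70
Board game £26.51: toys and games → 5.75% → £1.52
Dining chair £128.92: home furniture → 3% → £3.87
Total tax = £8.73 + £2.31 + £1.31 + £0.74 + £17.58 + £5.70 + £1.52 + £3.87 = £41.76

£41.76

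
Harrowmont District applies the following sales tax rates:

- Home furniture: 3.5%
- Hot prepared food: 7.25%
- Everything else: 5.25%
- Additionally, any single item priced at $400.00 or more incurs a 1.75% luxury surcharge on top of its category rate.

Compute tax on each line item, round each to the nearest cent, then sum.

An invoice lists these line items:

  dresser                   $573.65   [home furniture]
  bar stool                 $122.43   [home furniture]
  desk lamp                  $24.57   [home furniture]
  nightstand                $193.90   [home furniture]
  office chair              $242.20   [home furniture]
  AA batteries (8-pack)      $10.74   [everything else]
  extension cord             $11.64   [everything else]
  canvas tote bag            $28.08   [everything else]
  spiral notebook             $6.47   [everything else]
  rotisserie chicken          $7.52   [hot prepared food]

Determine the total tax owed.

Dresser $573.65: home furniture → 3.5% + 1.75% surcharge = 5.25% → $30.12
Bar stool $122.43: home furniture → 3.5% → $4.29
Desk lamp $24.57: home furniture → 3.5% → $0.86
Nightstand $193.90: home furniture → 3.5% → $6.79
Office chair $242.20: home furniture → 3.5% → $8.48
AA batteries (8-pack) $10.74: everything else → 5.25% → $0.56
Extension cord $11.64: everything else → 5.25% → $0.61
Canvas tote bag $28.08: everything else → 5.25% → $1.47
Spiral notebook $6.47: everything else → 5.25% → $0.34
Rotisserie chicken $7.52: hot prepared food → 7.25% → $0.55
Total tax = $30.12 + $4.29 + $0.86 + $6.79 + $8.48 + $0.56 + $0.61 + $1.47 + $0.34 + $0.55 = $54.07

$54.07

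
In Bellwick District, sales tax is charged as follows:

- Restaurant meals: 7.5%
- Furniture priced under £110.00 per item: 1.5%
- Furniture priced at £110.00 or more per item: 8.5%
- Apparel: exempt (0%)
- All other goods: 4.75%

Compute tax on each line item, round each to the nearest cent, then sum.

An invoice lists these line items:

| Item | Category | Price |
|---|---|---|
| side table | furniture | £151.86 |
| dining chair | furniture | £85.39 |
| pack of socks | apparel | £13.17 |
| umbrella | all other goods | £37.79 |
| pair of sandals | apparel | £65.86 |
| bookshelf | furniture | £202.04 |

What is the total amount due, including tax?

Side table £151.86: furniture, £110.00 or more → 8.5% → £12.91
Dining chair £85.39: furniture, under £110.00 → 1.5% → £1.28
Pack of socks £13.17: apparel → 0% → £0.00
Umbrella £37.79: all other goods → 4.75% → £1.80
Pair of sandals £65.86: apparel → 0% → £0.00
Bookshelf £202.04: furniture, £110.00 or more → 8.5% → £17.17
Subtotal = £556.11; tax = £33.16; total due = £589.27

£589.27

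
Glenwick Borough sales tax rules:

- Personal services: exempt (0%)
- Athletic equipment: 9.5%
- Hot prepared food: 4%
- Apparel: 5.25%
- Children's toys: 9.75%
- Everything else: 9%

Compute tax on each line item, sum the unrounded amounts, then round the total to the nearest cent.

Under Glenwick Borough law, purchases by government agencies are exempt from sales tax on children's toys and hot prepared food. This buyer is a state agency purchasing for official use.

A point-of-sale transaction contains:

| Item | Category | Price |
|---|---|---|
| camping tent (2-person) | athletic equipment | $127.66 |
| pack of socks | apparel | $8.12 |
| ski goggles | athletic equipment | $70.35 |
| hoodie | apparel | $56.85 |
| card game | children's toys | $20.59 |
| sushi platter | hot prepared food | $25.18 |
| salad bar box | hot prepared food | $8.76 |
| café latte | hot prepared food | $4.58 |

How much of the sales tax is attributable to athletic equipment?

$18.81

Camping tent (2-person) $127.66: athletic equipment → 9.5% → $12.1277
Ski goggles $70.35: athletic equipment → 9.5% → $6.68325
Tax on athletic equipment: unrounded sum = $18.81095 → $18.81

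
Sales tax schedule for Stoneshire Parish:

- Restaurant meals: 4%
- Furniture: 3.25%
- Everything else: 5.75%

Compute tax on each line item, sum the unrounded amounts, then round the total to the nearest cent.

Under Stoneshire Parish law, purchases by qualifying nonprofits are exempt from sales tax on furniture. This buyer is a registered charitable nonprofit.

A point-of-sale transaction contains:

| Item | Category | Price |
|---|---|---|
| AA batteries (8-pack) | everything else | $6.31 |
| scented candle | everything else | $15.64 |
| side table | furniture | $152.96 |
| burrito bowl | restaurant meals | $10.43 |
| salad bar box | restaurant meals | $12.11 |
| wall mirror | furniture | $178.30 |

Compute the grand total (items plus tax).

$377.91

AA batteries (8-pack) $6.31: everything else → 5.75% → $0.362825
Scented candle $15.64: everything else → 5.75% → $0.8993
Side table $152.96: furniture, buyer-exempt → 0% → $0.00
Burrito bowl $10.43: restaurant meals → 4% → $0.4172
Salad bar box $12.11: restaurant meals → 4% → $0.4844
Wall mirror $178.30: furniture, buyer-exempt → 0% → $0.00
Subtotal = $375.75; unrounded tax = $2.163725 → $2.16; total due = $377.91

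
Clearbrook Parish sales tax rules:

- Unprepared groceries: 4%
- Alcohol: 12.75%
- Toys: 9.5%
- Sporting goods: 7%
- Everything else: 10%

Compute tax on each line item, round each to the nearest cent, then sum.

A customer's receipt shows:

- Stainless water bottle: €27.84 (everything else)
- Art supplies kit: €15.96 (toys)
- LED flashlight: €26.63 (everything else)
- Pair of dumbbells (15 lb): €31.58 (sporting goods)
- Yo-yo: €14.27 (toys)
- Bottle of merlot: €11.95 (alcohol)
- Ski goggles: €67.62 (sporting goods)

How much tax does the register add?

Stainless water bottle €27.84: everything else → 10% → €2.78
Art supplies kit €15.96: toys → 9.5% → €1.52
LED flashlight €26.63: everything else → 10% → €2.66
Pair of dumbbells (15 lb) €31.58: sporting goods → 7% → €2.21
Yo-yo €14.27: toys → 9.5% → €1.36
Bottle of merlot €11.95: alcohol → 12.75% → €1.52
Ski goggles €67.62: sporting goods → 7% → €4.73
Total tax = €2.78 + €1.52 + €2.66 + €2.21 + €1.36 + €1.52 + €4.73 = €16.78

€16.78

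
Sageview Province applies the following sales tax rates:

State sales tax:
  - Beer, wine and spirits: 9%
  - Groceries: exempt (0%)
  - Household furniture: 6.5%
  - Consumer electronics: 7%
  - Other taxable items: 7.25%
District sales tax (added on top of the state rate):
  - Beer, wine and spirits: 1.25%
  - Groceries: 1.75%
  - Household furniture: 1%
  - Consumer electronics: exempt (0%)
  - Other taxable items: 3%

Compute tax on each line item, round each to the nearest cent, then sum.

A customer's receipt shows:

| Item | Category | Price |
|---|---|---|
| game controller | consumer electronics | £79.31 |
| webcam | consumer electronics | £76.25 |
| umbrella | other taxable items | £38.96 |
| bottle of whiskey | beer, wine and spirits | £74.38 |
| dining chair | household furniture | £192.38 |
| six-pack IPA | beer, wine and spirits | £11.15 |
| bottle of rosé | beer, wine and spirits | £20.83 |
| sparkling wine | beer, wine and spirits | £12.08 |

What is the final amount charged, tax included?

Game controller £79.31: consumer electronics → 7% + 0% district = 7% → £5.55
Webcam £76.25: consumer electronics → 7% + 0% district = 7% → £5.34
Umbrella £38.96: other taxable items → 7.25% + 3% district = 10.25% → £3.99
Bottle of whiskey £74.38: beer, wine and spirits → 9% + 1.25% district = 10.25% → £7.62
Dining chair £192.38: household furniture → 6.5% + 1% district = 7.5% → £14.43
Six-pack IPA £11.15: beer, wine and spirits → 9% + 1.25% district = 10.25% → £1.14
Bottle of rosé £20.83: beer, wine and spirits → 9% + 1.25% district = 10.25% → £2.14
Sparkling wine £12.08: beer, wine and spirits → 9% + 1.25% district = 10.25% → £1.24
Subtotal = £505.34; tax = £41.45; total due = £546.79

£546.79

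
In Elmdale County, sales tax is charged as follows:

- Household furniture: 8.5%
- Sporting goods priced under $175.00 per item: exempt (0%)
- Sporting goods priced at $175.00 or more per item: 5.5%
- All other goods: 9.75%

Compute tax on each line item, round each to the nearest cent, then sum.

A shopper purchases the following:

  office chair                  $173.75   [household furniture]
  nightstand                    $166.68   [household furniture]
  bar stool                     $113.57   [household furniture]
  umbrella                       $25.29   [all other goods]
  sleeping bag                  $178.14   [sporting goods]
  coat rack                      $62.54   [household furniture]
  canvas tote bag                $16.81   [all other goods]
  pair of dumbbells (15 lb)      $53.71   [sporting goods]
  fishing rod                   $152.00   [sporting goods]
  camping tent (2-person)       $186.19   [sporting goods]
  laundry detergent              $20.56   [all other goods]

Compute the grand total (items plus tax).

$1219.30

Office chair $173.75: household furniture → 8.5% → $14.77
Nightstand $166.68: household furniture → 8.5% → $14.17
Bar stool $113.57: household furniture → 8.5% → $9.65
Umbrella $25.29: all other goods → 9.75% → $2.47
Sleeping bag $178.14: sporting goods, $175.00 or more → 5.5% → $9.80
Coat rack $62.54: household furniture → 8.5% → $5.32
Canvas tote bag $16.81: all other goods → 9.75% → $1.64
Pair of dumbbells (15 lb) $53.71: sporting goods, under $175.00 → 0% → $0.00
Fishing rod $152.00: sporting goods, under $175.00 → 0% → $0.00
Camping tent (2-person) $186.19: sporting goods, $175.00 or more → 5.5% → $10.24
Laundry detergent $20.56: all other goods → 9.75% → $2.00
Subtotal = $1149.24; tax = $70.06; total due = $1219.30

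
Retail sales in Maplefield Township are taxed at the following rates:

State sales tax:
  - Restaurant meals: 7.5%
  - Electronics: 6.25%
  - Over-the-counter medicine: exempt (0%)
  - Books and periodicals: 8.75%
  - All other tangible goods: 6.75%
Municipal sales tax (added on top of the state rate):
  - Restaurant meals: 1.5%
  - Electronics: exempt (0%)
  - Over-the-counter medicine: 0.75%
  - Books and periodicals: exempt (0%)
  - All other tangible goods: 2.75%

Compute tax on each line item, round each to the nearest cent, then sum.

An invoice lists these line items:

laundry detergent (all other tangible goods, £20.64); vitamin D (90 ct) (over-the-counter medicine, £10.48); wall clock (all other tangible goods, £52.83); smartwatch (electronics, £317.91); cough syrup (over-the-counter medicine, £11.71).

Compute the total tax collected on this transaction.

£27.02

Laundry detergent £20.64: all other tangible goods → 6.75% + 2.75% municipal = 9.5% → £1.96
Vitamin D (90 ct) £10.48: over-the-counter medicine → 0% + 0.75% municipal = 0.75% → £0.08
Wall clock £52.83: all other tangible goods → 6.75% + 2.75% municipal = 9.5% → £5.02
Smartwatch £317.91: electronics → 6.25% + 0% municipal = 6.25% → £19.87
Cough syrup £11.71: over-the-counter medicine → 0% + 0.75% municipal = 0.75% → £0.09
Total tax = £1.96 + £0.08 + £5.02 + £19.87 + £0.09 = £27.02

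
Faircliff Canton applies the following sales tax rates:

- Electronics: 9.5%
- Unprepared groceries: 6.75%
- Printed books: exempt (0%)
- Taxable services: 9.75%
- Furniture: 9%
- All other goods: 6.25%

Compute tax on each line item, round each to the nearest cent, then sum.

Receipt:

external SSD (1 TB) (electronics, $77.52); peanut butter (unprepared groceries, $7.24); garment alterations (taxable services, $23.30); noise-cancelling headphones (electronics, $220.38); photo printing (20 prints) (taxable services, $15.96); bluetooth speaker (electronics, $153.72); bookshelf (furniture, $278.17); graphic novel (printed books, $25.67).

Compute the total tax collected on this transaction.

$72.26

External SSD (1 TB) $77.52: electronics → 9.5% → $7.36
Peanut butter $7.24: unprepared groceries → 6.75% → $0.49
Garment alterations $23.30: taxable services → 9.75% → $2.27
Noise-cancelling headphones $220.38: electronics → 9.5% → $20.94
Photo printing (20 prints) $15.96: taxable services → 9.75% → $1.56
Bluetooth speaker $153.72: electronics → 9.5% → $14.60
Bookshelf $278.17: furniture → 9% → $25.04
Graphic novel $25.67: printed books → 0% → $0.00
Total tax = $7.36 + $0.49 + $2.27 + $20.94 + $1.56 + $14.60 + $25.04 = $72.26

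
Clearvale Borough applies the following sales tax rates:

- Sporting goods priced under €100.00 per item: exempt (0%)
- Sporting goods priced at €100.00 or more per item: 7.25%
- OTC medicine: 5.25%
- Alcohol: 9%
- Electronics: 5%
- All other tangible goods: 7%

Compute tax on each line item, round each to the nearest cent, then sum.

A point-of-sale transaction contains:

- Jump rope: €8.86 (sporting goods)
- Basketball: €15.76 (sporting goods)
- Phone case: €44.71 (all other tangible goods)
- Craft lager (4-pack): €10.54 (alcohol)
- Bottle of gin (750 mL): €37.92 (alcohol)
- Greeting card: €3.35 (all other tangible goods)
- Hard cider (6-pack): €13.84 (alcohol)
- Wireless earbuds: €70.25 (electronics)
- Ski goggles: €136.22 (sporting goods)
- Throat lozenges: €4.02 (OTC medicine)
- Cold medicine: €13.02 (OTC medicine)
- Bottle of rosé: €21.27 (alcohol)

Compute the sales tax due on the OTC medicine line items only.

€0.89

Throat lozenges €4.02: OTC medicine → 5.25% → €0.21
Cold medicine €13.02: OTC medicine → 5.25% → €0.68
Tax on OTC medicine = €0.21 + €0.68 = €0.89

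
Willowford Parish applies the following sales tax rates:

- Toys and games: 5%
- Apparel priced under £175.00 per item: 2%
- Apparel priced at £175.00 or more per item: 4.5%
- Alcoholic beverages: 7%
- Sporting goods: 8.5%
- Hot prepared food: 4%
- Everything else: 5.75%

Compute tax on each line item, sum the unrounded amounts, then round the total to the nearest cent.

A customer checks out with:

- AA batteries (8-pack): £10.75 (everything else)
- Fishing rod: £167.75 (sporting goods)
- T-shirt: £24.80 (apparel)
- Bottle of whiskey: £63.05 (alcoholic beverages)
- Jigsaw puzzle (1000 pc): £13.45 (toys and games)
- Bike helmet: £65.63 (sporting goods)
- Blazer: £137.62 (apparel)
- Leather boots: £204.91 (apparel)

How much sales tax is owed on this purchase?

£38.01

AA batteries (8-pack) £10.75: everything else → 5.75% → £0.618125
Fishing rod £167.75: sporting goods → 8.5% → £14.25875
T-shirt £24.80: apparel, under £175.00 → 2% → £0.496
Bottle of whiskey £63.05: alcoholic beverages → 7% → £4.4135
Jigsaw puzzle (1000 pc) £13.45: toys and games → 5% → £0.6725
Bike helmet £65.63: sporting goods → 8.5% → £5.57855
Blazer £137.62: apparel, under £175.00 → 2% → £2.7524
Leather boots £204.91: apparel, £175.00 or more → 4.5% → £9.22095
Unrounded tax sum = £38.010775 → £38.01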